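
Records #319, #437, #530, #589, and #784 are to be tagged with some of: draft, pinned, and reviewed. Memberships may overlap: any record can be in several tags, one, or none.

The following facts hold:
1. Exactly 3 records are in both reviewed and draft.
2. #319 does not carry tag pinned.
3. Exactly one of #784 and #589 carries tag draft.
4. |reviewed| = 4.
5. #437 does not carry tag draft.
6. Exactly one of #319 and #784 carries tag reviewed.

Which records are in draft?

draft = {#319, #530, #589}

From (2): #319 ∉ pinned.
From (5): #437 ∉ draft.
Suppose #319 ∉ draft: no assignment then satisfies all the clues, so #319 ∈ draft.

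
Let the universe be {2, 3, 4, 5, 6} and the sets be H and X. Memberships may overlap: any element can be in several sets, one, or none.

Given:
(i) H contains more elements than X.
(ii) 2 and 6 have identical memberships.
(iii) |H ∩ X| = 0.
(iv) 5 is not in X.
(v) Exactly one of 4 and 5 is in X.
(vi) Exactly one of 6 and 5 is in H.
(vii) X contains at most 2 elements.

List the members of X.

From (iv): 5 ∉ X.
(v) (exactly one): 4 ∈ X.
Suppose 2 ∈ X: no assignment then satisfies all the clues, so 2 ∉ X.

X = {4}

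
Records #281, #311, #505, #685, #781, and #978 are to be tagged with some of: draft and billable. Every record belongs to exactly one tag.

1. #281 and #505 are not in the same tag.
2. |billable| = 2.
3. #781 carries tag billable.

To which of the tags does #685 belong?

From (3): #781 ∈ billable.
Suppose #685 ∉ draft: no assignment then satisfies all the clues, so #685 ∈ draft.

#685: draft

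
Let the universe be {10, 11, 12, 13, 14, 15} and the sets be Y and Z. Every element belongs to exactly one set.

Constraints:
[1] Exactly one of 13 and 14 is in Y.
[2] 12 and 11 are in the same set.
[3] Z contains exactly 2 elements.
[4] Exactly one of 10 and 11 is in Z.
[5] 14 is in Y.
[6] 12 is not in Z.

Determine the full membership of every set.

Y = {11, 12, 14, 15}; Z = {10, 13}

From (5): 14 ∈ Y.
From (6): 12 ∉ Z.
(1) (exactly one): 13 ∉ Y.
(2): 11 matches 12: 11 ∉ Z.
(4) (exactly one): 10 ∈ Z.
Only one set left: 11 ∈ Y.
Only one set left: 12 ∈ Y.
Only one set left: 13 ∈ Z.
(3): Z already has 2, so the rest are out.
Only one set left: 15 ∈ Y.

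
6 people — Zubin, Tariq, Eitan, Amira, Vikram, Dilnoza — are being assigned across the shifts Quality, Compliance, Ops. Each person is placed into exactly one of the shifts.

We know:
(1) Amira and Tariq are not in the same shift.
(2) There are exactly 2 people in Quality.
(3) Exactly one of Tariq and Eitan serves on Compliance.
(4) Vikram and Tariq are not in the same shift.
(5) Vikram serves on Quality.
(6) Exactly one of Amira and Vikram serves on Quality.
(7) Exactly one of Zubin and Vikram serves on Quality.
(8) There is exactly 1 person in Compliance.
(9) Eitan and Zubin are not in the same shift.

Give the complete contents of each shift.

Quality = {Eitan, Vikram}; Compliance = {Tariq}; Ops = {Amira, Dilnoza, Zubin}

From (5): Vikram ∈ Quality.
(4): Tariq ∉ Quality.
(6) (exactly one): Amira ∉ Quality.
(7) (exactly one): Zubin ∉ Quality.
Suppose Zubin ∈ Compliance: no assignment then satisfies all the clues, so Zubin ∉ Compliance.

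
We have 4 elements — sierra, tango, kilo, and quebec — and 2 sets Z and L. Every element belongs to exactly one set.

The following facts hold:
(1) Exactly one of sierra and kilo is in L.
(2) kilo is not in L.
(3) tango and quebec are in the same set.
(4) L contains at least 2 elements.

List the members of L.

L = {quebec, sierra, tango}

From (2): kilo ∉ L.
(1) (exactly one): sierra ∈ L.
Only one set left: kilo ∈ Z.
Suppose tango ∉ L: no assignment then satisfies all the clues, so tango ∈ L.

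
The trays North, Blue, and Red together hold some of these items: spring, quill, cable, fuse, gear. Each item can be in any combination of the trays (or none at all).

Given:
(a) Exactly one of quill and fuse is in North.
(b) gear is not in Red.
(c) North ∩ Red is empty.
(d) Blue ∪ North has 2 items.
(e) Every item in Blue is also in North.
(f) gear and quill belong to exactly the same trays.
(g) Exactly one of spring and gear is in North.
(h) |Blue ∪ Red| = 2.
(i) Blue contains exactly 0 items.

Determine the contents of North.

North = {gear, quill}

From (b): gear ∉ Red.
(f): quill matches gear: quill ∉ Red.
(i): Blue already has 0, so the rest are out.
Suppose spring ∈ North: no assignment then satisfies all the clues, so spring ∉ North.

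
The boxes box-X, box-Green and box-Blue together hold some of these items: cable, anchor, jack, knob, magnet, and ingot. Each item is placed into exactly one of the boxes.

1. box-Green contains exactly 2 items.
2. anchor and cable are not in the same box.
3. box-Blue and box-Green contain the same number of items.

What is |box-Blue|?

2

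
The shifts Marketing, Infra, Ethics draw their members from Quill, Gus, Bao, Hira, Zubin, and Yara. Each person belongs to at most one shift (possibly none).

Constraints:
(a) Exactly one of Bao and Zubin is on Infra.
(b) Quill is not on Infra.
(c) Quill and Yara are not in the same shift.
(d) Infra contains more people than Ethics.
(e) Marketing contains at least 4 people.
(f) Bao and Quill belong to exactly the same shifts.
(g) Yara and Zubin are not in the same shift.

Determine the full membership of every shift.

Marketing = {Bao, Gus, Hira, Quill}; Infra = {Zubin}; Ethics = {}

From (b): Quill ∉ Infra.
(f): Bao matches Quill: Bao ∉ Infra.
(a) (exactly one): Zubin ∈ Infra.
(g): Yara ∉ Infra.
Suppose Quill ∉ Marketing: no assignment then satisfies all the clues, so Quill ∈ Marketing.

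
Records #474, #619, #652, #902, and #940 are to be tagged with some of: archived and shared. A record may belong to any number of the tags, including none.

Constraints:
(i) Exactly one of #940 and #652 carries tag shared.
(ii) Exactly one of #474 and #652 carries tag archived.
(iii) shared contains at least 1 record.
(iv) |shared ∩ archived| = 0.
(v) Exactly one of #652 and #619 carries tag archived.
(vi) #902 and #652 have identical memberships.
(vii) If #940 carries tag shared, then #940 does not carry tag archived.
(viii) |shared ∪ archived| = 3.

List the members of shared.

shared = {#940}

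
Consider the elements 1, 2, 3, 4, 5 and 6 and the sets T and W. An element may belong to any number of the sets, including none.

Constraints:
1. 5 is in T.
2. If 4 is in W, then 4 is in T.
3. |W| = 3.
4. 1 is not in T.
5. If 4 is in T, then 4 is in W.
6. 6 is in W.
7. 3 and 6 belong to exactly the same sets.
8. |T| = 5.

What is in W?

W = {3, 4, 6}

From (1): 5 ∈ T.
From (4): 1 ∉ T.
From (6): 6 ∈ W.
(7): 3 matches 6: 3 ∈ W.
(8): only 5 candidates remain for T, so all are in.
(5): 4 ∈ W.
(3): W already has 3, so the rest are out.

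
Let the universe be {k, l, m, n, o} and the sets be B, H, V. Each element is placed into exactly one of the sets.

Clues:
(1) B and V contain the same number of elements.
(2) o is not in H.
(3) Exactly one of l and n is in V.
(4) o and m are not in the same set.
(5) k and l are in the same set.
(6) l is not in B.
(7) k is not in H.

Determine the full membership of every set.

B = {n, o}; H = {m}; V = {k, l}

From (2): o ∉ H.
From (6): l ∉ B.
From (7): k ∉ H.
(5): k matches l: k ∉ B.
(5): l matches k: l ∉ H.
Only one set left: k ∈ V.
Only one set left: l ∈ V.
(3) (exactly one): n ∉ V.
Suppose m ∈ B: no assignment then satisfies all the clues, so m ∉ B.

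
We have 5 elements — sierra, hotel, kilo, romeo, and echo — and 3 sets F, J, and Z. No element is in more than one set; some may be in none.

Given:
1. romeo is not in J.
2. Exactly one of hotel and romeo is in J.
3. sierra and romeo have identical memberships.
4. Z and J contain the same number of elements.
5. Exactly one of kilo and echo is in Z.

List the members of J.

J = {hotel}

From (1): romeo ∉ J.
(2) (exactly one): hotel ∈ J.
(3): sierra matches romeo: sierra ∉ J.
Suppose kilo ∈ J: no assignment then satisfies all the clues, so kilo ∉ J.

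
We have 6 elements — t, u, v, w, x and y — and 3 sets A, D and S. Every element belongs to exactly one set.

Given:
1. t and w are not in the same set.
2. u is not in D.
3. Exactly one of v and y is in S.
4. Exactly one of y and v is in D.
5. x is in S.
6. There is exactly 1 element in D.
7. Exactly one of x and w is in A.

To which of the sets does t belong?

From (2): u ∉ D.
From (5): x ∈ S.
(7) (exactly one): w ∈ A.
(1): t ∉ A.
Suppose t ∈ D: no assignment then satisfies all the clues, so t ∉ D.

t: S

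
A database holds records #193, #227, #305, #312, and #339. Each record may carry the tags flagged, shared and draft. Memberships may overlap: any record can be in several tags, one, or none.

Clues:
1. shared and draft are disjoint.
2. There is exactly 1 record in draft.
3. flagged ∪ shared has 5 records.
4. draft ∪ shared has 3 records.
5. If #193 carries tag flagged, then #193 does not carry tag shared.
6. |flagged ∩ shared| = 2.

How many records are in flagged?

5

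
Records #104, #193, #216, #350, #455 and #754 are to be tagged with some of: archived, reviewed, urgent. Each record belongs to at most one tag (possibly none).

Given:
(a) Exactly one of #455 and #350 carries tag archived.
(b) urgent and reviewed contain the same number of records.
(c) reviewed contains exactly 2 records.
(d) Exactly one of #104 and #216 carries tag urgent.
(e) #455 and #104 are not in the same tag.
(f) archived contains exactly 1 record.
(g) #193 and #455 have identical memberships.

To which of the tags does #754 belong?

#754: urgent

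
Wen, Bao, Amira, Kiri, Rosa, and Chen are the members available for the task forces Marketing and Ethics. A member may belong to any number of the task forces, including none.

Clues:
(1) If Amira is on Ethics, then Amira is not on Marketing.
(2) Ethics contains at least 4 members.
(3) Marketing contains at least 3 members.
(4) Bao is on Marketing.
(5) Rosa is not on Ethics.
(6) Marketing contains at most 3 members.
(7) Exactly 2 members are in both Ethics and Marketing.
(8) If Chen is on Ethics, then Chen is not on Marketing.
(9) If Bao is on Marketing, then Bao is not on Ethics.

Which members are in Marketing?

Marketing = {Bao, Kiri, Wen}

From (4): Bao ∈ Marketing.
From (5): Rosa ∉ Ethics.
(9): Bao ∉ Ethics.
(2): only 4 candidates remain for Ethics, so all are in.
(8): Chen ∉ Marketing.
(1): Amira ∉ Marketing.
Suppose Wen ∉ Marketing: no assignment then satisfies all the clues, so Wen ∈ Marketing.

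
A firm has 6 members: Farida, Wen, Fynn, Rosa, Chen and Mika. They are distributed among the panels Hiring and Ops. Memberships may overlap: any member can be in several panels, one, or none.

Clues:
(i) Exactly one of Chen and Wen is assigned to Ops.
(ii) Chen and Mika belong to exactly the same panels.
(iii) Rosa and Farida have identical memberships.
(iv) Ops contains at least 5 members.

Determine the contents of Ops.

Ops = {Chen, Farida, Fynn, Mika, Rosa}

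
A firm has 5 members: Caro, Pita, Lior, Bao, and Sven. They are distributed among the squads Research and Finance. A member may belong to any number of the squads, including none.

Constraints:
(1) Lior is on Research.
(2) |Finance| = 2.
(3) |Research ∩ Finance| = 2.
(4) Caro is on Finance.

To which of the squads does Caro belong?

From (1): Lior ∈ Research.
From (4): Caro ∈ Finance.
Suppose Caro ∉ Research: no assignment then satisfies all the clues, so Caro ∈ Research.

Caro: Finance, Research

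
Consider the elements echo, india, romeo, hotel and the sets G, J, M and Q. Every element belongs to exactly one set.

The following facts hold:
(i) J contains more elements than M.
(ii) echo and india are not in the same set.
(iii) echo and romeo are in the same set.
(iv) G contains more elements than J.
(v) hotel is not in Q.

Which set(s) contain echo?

echo: G

From (v): hotel ∉ Q.
Suppose echo ∉ G: no assignment then satisfies all the clues, so echo ∈ G.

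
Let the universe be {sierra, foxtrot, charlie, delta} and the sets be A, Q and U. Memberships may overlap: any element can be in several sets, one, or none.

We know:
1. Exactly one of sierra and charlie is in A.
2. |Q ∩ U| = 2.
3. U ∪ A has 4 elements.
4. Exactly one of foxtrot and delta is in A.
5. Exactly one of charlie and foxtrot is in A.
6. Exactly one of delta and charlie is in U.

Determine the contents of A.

A = {charlie, delta}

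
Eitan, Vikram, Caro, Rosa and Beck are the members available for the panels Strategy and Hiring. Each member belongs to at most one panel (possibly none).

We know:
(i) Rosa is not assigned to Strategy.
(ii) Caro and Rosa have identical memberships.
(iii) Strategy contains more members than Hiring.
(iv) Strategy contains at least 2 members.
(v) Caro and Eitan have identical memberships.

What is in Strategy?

From (i): Rosa ∉ Strategy.
(ii): Caro matches Rosa: Caro ∉ Strategy.
(v): Eitan matches Caro: Eitan ∉ Strategy.
(iv): only 2 candidates remain for Strategy, so all are in.

Strategy = {Beck, Vikram}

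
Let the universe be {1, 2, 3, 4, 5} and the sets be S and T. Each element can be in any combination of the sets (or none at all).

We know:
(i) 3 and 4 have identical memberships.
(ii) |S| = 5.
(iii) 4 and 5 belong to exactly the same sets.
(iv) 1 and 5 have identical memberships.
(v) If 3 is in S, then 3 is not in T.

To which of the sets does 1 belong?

1: S

(ii): only 5 candidates remain for S, so all are in.
(v): 3 ∉ T.
(i): 4 matches 3: 4 ∉ T.
(iii): 5 matches 4: 5 ∉ T.
(iv): 1 matches 5: 1 ∉ T.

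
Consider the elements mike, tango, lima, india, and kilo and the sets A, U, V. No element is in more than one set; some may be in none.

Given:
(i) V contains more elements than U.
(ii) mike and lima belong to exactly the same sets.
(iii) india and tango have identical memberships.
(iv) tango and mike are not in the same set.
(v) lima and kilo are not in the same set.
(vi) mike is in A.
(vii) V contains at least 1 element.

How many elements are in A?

2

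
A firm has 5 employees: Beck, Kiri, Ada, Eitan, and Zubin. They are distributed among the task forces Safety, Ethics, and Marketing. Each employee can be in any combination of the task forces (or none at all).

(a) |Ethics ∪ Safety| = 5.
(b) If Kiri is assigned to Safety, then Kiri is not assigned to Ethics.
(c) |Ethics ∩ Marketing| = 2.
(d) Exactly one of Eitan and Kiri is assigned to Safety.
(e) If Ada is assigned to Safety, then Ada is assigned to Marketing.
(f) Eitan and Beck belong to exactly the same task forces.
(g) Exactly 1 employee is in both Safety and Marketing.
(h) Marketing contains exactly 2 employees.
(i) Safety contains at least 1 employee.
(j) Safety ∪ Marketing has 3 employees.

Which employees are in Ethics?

Ethics = {Ada, Beck, Eitan, Zubin}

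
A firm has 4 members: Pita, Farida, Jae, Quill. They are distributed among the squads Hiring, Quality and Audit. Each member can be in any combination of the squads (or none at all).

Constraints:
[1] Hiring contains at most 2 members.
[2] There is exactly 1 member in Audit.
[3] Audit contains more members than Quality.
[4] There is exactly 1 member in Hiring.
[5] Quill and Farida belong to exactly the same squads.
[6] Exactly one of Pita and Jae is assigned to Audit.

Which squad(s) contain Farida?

Farida: none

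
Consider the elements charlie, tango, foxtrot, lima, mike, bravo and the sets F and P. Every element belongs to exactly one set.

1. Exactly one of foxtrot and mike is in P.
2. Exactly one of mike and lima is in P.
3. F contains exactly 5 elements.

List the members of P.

P = {mike}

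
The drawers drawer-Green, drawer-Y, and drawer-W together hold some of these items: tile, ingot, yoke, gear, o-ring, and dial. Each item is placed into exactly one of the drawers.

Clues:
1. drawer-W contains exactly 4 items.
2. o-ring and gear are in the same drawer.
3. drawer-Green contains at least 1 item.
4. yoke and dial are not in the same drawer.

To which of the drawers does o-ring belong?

o-ring: drawer-W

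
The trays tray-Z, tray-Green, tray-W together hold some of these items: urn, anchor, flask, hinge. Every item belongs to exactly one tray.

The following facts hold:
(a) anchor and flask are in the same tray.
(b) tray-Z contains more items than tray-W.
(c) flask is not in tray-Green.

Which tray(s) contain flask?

From (c): flask ∉ tray-Green.
(a): anchor matches flask: anchor ∉ tray-Green.
Suppose flask ∉ tray-Z: no assignment then satisfies all the clues, so flask ∈ tray-Z.

flask: tray-Z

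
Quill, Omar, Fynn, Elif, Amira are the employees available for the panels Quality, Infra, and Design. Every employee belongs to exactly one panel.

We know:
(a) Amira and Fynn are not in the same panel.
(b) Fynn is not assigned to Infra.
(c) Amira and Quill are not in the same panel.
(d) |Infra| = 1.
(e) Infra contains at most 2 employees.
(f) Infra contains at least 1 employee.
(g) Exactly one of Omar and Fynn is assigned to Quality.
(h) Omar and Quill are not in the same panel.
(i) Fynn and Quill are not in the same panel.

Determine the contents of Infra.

Infra = {Quill}

From (b): Fynn ∉ Infra.
Suppose Quill ∉ Infra: no assignment then satisfies all the clues, so Quill ∈ Infra.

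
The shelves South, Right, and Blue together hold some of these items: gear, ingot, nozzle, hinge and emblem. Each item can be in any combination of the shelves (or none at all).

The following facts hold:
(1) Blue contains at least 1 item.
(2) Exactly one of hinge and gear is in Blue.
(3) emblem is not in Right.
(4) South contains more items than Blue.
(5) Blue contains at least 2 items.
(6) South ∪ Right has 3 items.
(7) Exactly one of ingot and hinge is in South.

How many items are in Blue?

2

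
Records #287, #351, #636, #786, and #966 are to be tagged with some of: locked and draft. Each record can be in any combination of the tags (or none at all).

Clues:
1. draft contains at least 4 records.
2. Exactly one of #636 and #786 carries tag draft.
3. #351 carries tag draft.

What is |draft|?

4

From (3): #351 ∈ draft.
Suppose #287 ∉ draft: no assignment then satisfies all the clues, so #287 ∈ draft.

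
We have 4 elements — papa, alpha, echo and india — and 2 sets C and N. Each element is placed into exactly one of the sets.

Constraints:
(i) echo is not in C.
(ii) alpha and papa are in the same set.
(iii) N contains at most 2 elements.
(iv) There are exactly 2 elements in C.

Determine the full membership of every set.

From (i): echo ∉ C.
Only one set left: echo ∈ N.
Suppose papa ∉ C: no assignment then satisfies all the clues, so papa ∈ C.

C = {alpha, papa}; N = {echo, india}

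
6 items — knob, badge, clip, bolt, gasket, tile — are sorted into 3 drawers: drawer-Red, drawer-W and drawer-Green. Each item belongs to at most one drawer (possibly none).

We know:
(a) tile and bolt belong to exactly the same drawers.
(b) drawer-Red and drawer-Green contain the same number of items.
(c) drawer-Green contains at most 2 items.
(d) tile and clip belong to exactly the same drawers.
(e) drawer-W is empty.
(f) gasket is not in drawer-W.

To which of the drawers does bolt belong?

From (f): gasket ∉ drawer-W.
(e): drawer-W already has 0, so the rest are out.
Suppose bolt ∈ drawer-Red: no assignment then satisfies all the clues, so bolt ∉ drawer-Red.

bolt: none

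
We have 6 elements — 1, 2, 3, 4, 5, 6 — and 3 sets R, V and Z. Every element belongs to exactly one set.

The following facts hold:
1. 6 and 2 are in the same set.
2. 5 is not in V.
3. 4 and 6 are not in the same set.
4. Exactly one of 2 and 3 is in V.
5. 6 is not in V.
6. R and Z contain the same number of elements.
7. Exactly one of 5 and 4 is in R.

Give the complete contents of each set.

R = {1, 5}; V = {3, 4}; Z = {2, 6}

From (2): 5 ∉ V.
From (5): 6 ∉ V.
(1): 2 matches 6: 2 ∉ V.
(4) (exactly one): 3 ∈ V.
Suppose 1 ∉ R: no assignment then satisfies all the clues, so 1 ∈ R.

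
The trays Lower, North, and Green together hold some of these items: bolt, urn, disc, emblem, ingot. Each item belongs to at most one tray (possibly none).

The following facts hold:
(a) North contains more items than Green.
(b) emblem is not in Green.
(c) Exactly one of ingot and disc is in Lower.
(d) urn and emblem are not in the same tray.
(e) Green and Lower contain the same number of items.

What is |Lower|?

1

From (b): emblem ∉ Green.
Suppose bolt ∈ Lower: no assignment then satisfies all the clues, so bolt ∉ Lower.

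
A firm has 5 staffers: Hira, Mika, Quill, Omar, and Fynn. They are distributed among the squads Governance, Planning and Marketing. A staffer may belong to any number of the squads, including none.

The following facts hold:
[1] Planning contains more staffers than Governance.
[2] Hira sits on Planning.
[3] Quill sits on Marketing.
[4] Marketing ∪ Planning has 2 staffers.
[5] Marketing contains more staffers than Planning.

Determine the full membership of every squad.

From (2): Hira ∈ Planning.
From (3): Quill ∈ Marketing.
Suppose Hira ∈ Governance: no assignment then satisfies all the clues, so Hira ∉ Governance.

Governance = {}; Planning = {Hira}; Marketing = {Hira, Quill}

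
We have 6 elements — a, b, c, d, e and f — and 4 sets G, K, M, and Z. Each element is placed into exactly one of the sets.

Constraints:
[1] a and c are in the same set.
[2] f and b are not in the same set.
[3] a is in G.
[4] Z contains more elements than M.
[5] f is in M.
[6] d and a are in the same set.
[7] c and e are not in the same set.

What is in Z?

From (3): a ∈ G.
From (5): f ∈ M.
(1): c matches a: c ∈ G.
(2): b ∉ M.
(6): d matches a: d ∈ G.
(7): e ∉ G.
Suppose b ∉ Z: no assignment then satisfies all the clues, so b ∈ Z.

Z = {b, e}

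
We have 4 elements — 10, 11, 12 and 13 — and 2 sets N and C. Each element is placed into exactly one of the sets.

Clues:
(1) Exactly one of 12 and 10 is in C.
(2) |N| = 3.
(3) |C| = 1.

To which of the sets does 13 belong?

13: N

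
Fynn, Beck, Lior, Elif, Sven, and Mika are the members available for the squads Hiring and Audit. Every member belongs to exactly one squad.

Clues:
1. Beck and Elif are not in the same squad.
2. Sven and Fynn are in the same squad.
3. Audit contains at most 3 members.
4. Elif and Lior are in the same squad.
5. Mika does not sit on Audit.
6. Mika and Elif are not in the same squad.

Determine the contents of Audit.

Audit = {Elif, Lior}

From (5): Mika ∉ Audit.
Only one squad left: Mika ∈ Hiring.
(6): Elif ∉ Hiring.
Only one squad left: Elif ∈ Audit.
(1): Beck ∉ Audit.
(4): Lior matches Elif: Lior ∉ Hiring.
(4): Lior matches Elif: Lior ∈ Audit.
Only one squad left: Beck ∈ Hiring.
Suppose Fynn ∈ Audit: no assignment then satisfies all the clues, so Fynn ∉ Audit.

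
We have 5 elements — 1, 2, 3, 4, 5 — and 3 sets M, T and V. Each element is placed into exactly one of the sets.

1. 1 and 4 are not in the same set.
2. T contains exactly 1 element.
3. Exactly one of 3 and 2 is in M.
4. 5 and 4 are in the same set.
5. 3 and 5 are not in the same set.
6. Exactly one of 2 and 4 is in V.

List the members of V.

V = {4, 5}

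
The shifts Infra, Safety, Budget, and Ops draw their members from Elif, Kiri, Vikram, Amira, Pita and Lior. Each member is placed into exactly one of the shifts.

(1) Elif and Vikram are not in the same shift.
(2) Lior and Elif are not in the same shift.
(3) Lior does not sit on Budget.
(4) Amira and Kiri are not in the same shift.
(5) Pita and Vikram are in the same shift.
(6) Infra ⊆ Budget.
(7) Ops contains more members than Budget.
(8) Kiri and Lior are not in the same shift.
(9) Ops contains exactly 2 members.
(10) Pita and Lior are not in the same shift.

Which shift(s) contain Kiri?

Kiri: Safety

From (3): Lior ∉ Budget.
(6) contrapositive: Lior ∉ Infra.
Suppose Kiri ∈ Infra: no assignment then satisfies all the clues, so Kiri ∉ Infra.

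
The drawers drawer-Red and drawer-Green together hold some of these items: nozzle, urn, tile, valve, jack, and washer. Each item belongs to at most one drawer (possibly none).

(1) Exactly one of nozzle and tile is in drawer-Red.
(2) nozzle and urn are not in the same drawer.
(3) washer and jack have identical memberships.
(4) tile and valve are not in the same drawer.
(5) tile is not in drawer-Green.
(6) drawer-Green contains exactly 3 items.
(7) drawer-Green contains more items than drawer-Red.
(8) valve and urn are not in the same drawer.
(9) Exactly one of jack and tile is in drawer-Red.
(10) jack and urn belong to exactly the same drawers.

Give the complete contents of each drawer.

drawer-Red = {tile}; drawer-Green = {jack, urn, washer}

From (5): tile ∉ drawer-Green.
Suppose nozzle ∈ drawer-Red: no assignment then satisfies all the clues, so nozzle ∉ drawer-Red.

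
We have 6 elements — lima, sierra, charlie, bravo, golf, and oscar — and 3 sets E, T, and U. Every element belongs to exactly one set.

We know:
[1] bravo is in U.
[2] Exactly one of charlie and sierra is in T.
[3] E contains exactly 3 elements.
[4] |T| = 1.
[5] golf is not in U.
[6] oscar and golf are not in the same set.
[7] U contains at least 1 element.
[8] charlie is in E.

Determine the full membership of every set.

From (1): bravo ∈ U.
From (5): golf ∉ U.
From (8): charlie ∈ E.
(2) (exactly one): sierra ∈ T.
(4): T already has 1, so the rest are out.
Only one set left: golf ∈ E.
(6): oscar ∉ E.
Only one set left: oscar ∈ U.
(3): only 3 candidates remain for E, so all are in.

E = {charlie, golf, lima}; T = {sierra}; U = {bravo, oscar}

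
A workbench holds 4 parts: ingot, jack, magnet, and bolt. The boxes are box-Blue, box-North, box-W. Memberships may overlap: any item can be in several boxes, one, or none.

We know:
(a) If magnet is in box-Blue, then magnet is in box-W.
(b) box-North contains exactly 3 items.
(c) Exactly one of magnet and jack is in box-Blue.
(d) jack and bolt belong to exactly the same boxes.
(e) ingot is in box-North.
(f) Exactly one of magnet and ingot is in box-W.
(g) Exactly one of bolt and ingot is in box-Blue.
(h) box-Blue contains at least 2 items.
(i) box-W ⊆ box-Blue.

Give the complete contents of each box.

box-Blue = {ingot, magnet}; box-North = {bolt, ingot, jack}; box-W = {magnet}

From (e): ingot ∈ box-North.
Suppose ingot ∉ box-Blue: no assignment then satisfies all the clues, so ingot ∈ box-Blue.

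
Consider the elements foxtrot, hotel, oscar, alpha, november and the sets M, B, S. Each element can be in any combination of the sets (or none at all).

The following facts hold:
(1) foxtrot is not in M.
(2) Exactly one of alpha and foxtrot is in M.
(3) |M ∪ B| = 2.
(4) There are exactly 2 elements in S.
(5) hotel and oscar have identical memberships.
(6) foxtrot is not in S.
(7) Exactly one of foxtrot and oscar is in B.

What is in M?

M = {alpha}

From (1): foxtrot ∉ M.
From (6): foxtrot ∉ S.
(2) (exactly one): alpha ∈ M.
Suppose hotel ∈ M: no assignment then satisfies all the clues, so hotel ∉ M.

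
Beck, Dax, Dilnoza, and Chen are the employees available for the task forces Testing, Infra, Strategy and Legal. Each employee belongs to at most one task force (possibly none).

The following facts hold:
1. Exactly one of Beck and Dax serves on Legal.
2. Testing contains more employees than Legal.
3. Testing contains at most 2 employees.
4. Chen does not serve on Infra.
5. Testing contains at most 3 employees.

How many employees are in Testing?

2

From (4): Chen ∉ Infra.
Suppose Dilnoza ∈ Legal: no assignment then satisfies all the clues, so Dilnoza ∉ Legal.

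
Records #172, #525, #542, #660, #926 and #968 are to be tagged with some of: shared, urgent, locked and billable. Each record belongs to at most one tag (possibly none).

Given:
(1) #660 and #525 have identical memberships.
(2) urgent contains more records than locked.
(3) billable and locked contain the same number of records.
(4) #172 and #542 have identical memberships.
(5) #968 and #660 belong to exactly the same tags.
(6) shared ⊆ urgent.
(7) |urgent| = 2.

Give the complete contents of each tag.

shared = {}; urgent = {#172, #542}; locked = {}; billable = {}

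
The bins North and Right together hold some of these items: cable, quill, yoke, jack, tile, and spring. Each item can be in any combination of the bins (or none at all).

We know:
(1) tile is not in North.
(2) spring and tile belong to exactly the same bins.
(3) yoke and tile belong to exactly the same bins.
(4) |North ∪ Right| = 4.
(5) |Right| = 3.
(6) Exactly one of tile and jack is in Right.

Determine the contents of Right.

From (1): tile ∉ North.
(2): spring matches tile: spring ∉ North.
(3): yoke matches tile: yoke ∉ North.
Suppose cable ∈ Right: no assignment then satisfies all the clues, so cable ∉ Right.

Right = {spring, tile, yoke}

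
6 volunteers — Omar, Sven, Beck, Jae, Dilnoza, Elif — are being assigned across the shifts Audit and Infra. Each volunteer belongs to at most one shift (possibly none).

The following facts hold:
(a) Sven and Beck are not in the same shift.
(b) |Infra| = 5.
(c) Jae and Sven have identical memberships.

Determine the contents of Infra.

Infra = {Dilnoza, Elif, Jae, Omar, Sven}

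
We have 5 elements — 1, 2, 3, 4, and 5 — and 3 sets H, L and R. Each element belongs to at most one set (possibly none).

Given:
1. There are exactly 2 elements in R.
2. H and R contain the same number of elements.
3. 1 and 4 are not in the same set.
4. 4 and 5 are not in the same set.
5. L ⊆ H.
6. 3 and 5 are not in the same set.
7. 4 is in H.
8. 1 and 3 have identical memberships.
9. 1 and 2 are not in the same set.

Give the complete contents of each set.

H = {2, 4}; L = {}; R = {1, 3}

From (7): 4 ∈ H.
(3): 1 ∉ H.
(4): 5 ∉ H.
(5) contrapositive: 1 ∉ L.
(5) contrapositive: 5 ∉ L.
(8): 3 matches 1: 3 ∉ H.
(8): 3 matches 1: 3 ∉ L.
Suppose 1 ∉ R: no assignment then satisfies all the clues, so 1 ∈ R.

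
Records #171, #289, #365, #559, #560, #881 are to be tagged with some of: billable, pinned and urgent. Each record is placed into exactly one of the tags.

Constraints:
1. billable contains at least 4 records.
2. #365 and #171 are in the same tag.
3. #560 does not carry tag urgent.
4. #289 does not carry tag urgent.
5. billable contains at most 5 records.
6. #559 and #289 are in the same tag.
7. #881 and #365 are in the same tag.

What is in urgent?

From (3): #560 ∉ urgent.
From (4): #289 ∉ urgent.
(6): #559 matches #289: #559 ∉ urgent.
Suppose #171 ∈ urgent: no assignment then satisfies all the clues, so #171 ∉ urgent.

urgent = {}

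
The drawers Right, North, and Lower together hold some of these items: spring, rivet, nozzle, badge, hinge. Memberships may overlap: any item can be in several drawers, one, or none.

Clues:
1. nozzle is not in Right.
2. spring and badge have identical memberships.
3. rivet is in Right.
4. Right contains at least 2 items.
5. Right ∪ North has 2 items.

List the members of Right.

Right = {hinge, rivet}

From (1): nozzle ∉ Right.
From (3): rivet ∈ Right.
Suppose spring ∈ Right: no assignment then satisfies all the clues, so spring ∉ Right.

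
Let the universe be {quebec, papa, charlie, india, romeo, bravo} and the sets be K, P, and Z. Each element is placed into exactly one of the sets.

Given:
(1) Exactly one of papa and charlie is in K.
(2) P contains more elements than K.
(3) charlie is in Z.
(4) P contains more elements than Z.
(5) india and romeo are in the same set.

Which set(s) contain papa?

papa: K

From (3): charlie ∈ Z.
(1) (exactly one): papa ∈ K.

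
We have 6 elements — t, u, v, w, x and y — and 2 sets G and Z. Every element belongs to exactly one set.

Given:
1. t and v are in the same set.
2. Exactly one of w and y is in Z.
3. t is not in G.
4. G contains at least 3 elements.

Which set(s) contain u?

u: G

From (3): t ∉ G.
(1): v matches t: v ∉ G.
Only one set left: t ∈ Z.
Only one set left: v ∈ Z.
Suppose u ∉ G: no assignment then satisfies all the clues, so u ∈ G.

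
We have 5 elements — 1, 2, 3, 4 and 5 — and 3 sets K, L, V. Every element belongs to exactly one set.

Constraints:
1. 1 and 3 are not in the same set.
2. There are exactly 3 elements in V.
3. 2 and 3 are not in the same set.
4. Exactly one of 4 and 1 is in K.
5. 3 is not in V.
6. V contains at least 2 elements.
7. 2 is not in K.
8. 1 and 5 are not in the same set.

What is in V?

From (5): 3 ∉ V.
From (7): 2 ∉ K.
Suppose 1 ∈ V: no assignment then satisfies all the clues, so 1 ∉ V.

V = {2, 4, 5}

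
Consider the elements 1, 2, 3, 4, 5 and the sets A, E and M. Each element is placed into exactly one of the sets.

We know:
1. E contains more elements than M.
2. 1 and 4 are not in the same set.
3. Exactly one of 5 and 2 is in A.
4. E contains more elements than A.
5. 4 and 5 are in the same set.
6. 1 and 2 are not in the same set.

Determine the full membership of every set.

A = {2}; E = {3, 4, 5}; M = {1}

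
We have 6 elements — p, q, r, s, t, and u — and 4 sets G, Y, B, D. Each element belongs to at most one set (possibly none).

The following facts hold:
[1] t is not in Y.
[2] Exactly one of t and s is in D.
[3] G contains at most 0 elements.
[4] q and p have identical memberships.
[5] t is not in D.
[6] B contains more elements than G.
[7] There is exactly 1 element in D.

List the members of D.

D = {s}

From (1): t ∉ Y.
From (5): t ∉ D.
(2) (exactly one): s ∈ D.
(3): G already has 0, so the rest are out.
(7): D already has 1, so the rest are out.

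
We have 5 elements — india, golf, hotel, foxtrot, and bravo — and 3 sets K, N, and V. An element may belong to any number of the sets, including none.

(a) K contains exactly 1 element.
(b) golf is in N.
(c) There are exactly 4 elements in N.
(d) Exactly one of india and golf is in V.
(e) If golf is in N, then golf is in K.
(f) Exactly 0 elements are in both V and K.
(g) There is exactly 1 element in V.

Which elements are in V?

V = {india}

From (b): golf ∈ N.
(e): golf ∈ K.
(a): K already has 1, so the rest are out.
Suppose india ∉ V: no assignment then satisfies all the clues, so india ∈ V.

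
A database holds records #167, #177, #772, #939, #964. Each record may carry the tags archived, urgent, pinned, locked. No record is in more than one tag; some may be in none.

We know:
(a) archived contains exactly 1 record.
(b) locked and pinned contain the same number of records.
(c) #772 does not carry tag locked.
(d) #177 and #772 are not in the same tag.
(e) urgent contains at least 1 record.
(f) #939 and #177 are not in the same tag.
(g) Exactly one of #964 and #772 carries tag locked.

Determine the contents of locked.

locked = {#964}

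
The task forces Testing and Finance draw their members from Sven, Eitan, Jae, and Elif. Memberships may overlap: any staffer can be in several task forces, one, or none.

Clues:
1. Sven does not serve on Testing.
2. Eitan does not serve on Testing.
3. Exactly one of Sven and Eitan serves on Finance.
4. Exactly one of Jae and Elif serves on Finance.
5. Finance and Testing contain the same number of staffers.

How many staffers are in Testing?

From (1): Sven ∉ Testing.
From (2): Eitan ∉ Testing.
Suppose Jae ∉ Testing: no assignment then satisfies all the clues, so Jae ∈ Testing.

2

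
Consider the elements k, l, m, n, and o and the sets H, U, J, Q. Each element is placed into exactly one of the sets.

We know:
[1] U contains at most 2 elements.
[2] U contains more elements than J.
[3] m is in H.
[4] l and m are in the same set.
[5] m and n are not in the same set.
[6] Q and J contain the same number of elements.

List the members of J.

J = {}

From (3): m ∈ H.
(4): l matches m: l ∈ H.
(5): n ∉ H.
Suppose k ∈ J: no assignment then satisfies all the clues, so k ∉ J.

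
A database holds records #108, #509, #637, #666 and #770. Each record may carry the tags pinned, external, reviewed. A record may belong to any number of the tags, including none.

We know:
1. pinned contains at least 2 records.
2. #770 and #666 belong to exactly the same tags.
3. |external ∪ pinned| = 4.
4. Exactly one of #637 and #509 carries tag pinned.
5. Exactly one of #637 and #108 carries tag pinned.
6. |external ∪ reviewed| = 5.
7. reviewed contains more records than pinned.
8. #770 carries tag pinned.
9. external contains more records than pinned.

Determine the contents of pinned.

pinned = {#637, #666, #770}

From (8): #770 ∈ pinned.
(2): #666 matches #770: #666 ∈ pinned.
Suppose #108 ∈ pinned: no assignment then satisfies all the clues, so #108 ∉ pinned.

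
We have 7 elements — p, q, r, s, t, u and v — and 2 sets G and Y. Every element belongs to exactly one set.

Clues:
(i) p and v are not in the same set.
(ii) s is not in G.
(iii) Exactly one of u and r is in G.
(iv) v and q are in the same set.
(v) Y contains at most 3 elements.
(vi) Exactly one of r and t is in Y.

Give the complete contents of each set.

G = {q, t, u, v}; Y = {p, r, s}

From (ii): s ∉ G.
Only one set left: s ∈ Y.
Suppose p ∈ G: no assignment then satisfies all the clues, so p ∉ G.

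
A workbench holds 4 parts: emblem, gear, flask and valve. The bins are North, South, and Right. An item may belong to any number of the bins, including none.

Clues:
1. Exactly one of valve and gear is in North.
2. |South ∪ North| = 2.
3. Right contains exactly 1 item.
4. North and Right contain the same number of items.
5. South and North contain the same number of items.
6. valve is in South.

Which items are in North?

North = {gear}

From (6): valve ∈ South.
Suppose emblem ∈ North: no assignment then satisfies all the clues, so emblem ∉ North.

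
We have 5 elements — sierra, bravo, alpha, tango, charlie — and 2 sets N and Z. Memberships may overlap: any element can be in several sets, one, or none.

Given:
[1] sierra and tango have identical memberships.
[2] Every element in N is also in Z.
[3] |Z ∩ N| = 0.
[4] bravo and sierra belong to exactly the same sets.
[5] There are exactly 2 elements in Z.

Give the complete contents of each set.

N = {}; Z = {alpha, charlie}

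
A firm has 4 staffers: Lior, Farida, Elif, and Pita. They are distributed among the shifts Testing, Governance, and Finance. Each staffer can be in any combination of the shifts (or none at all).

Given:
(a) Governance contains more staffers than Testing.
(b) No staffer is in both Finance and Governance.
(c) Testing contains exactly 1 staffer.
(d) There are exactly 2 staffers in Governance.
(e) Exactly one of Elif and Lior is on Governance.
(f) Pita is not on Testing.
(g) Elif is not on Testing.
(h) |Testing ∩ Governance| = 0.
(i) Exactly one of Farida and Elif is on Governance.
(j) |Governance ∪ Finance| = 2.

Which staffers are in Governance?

Governance = {Elif, Pita}

From (f): Pita ∉ Testing.
From (g): Elif ∉ Testing.
Suppose Lior ∈ Governance: no assignment then satisfies all the clues, so Lior ∉ Governance.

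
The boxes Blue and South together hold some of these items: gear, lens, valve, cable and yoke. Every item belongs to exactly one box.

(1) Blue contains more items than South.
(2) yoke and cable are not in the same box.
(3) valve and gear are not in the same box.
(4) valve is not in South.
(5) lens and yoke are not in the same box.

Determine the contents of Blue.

From (4): valve ∉ South.
Only one box left: valve ∈ Blue.
(3): gear ∉ Blue.
Only one box left: gear ∈ South.
Suppose lens ∉ Blue: no assignment then satisfies all the clues, so lens ∈ Blue.

Blue = {cable, lens, valve}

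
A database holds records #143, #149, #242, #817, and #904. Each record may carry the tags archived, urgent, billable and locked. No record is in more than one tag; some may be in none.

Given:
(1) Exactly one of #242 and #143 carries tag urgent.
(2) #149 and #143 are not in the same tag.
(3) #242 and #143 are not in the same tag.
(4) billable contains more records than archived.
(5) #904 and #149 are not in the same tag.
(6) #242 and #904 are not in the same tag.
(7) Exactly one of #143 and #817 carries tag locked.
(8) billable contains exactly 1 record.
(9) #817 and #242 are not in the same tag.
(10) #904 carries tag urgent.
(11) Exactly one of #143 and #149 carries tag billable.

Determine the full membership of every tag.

From (10): #904 ∈ urgent.
(5): #149 ∉ urgent.
(6): #242 ∉ urgent.
(1) (exactly one): #143 ∈ urgent.
(7) (exactly one): #817 ∈ locked.
(9): #242 ∉ locked.
(11) (exactly one): #149 ∈ billable.
(8): billable already has 1, so the rest are out.
Suppose #242 ∈ archived: no assignment then satisfies all the clues, so #242 ∉ archived.

archived = {}; urgent = {#143, #904}; billable = {#149}; locked = {#817}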